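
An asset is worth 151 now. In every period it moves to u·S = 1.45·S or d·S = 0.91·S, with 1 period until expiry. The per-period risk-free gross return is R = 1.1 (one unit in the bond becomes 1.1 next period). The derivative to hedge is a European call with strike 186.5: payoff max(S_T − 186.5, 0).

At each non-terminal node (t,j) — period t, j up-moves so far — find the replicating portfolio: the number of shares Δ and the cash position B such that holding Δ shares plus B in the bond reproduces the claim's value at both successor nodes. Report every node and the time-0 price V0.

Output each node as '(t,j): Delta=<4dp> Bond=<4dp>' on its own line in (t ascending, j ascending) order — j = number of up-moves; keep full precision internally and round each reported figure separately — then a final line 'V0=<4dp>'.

Under the risk-neutral measure, an up-move has probability p* = (R−d)/(u−d) = 0.3519 and values discount at R = 1.1.
Payoff layer (t=1): V(1,0)=0.0000, V(1,1)=32.4500
(0,0): S=151.0000. Δ = (V_up−V_dn)/(S_up−S_dn) = (32.4500−0.0000)/(218.9500−137.4100) = 0.3980. V = [p*·32.4500 + (1−p*)·0.0000]/1.1 = 10.3796. B = V − Δ·S = -49.7130.
Root portfolio cost Δ·151+B reproduces V0=10.3796.

(0,0): Delta=0.3980 Bond=-49.7130
V0=10.3796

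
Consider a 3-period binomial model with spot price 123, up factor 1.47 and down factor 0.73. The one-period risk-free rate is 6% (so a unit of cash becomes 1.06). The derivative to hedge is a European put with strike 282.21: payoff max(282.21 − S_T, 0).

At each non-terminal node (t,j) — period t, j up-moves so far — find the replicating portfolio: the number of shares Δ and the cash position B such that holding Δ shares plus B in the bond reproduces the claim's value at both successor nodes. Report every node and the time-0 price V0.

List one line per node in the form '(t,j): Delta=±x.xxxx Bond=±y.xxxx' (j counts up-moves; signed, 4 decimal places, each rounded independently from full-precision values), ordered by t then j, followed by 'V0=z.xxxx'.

The replicating-portfolio and risk-neutral prices coincide; use p* = (1.06−0.73)/(1.47−0.73) = 0.4459 for the latter.
Payoff layer (t=3): V(3,0)=234.3609, V(3,1)=185.8564, V(3,2)=88.1828, V(3,3)=0.0000
  t=2,j=0: stock 65.5467 → up 96.3536 (V=185.8564), down 47.8491 (V=234.3609). Price 200.6891; hedge Δ=-1.0000, bond B=266.2358.
  t=2,j=1: stock 131.9913 → up 194.0272 (V=88.1828), down 96.3536 (V=185.8564). Price 134.2445; hedge Δ=-1.0000, bond B=266.2358.
  t=2,j=2: stock 265.7907 → up 390.7123 (V=0.0000), down 194.0272 (V=88.1828). Price 46.0925; hedge Δ=-0.4483, bond B=165.2584.
  t=1,j=0: stock 89.7900 → up 131.9913 (V=134.2445), down 65.5467 (V=200.6891). Price 161.3759; hedge Δ=-1.0000, bond B=251.1659.
  t=1,j=1: stock 180.8100 → up 265.7907 (V=46.0925), down 131.9913 (V=134.2445). Price 89.5599; hedge Δ=-0.6588, bond B=208.6843.
  t=0,j=0: stock 123.0000 → up 180.8100 (V=89.5599), down 89.7900 (V=161.3759). Price 122.0282; hedge Δ=-0.7890, bond B=219.0768.
Self-financing check: at every node Δ·S+B equals the discounted successor values.

(0,0): Delta=-0.7890 Bond=219.0768
(1,0): Delta=-1.0000 Bond=251.1659
(1,1): Delta=-0.6588 Bond=208.6843
(2,0): Delta=-1.0000 Bond=266.2358
(2,1): Delta=-1.0000 Bond=266.2358
(2,2): Delta=-0.4483 Bond=165.2584
V0=122.0282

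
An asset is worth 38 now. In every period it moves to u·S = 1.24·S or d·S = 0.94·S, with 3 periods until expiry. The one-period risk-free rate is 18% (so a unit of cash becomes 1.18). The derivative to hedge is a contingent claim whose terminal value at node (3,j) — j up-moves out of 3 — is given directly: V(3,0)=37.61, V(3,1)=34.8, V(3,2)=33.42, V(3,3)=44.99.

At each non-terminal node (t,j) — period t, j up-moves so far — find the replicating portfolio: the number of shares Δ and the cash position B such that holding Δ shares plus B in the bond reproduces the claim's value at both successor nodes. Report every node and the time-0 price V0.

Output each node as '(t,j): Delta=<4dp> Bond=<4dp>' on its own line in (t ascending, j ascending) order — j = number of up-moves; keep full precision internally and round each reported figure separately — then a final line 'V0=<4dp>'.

(0,0): Delta=0.4316 Bond=7.6464
(1,0): Delta=-0.1318 Bond=29.1455
(1,1): Delta=0.5384 Bond=3.9921
(2,0): Delta=-0.2790 Bond=39.3345
(2,1): Delta=-0.1039 Bond=33.1559
(2,2): Delta=0.6601 Bond=-2.4006
V0=24.0469

No-arbitrage ⇒ martingale measure with p* = (R−d)/(u−d) = 0.8000.
Payoff layer (t=3): V(3,0)=37.6100, V(3,1)=34.8000, V(3,2)=33.4200, V(3,3)=44.9900
(2,0): S=33.5768. Δ = (V_up−V_dn)/(S_up−S_dn) = (34.8000−37.6100)/(41.6352−31.5622) = -0.2790. V = [p*·34.8000 + (1−p*)·37.6100]/1.18 = 29.9678. B = V − Δ·S = 39.3345.
(2,1): S=44.2928. Δ = (V_up−V_dn)/(S_up−S_dn) = (33.4200−34.8000)/(54.9231−41.6352) = -0.1039. V = [p*·33.4200 + (1−p*)·34.8000]/1.18 = 28.5559. B = V − Δ·S = 33.1559.
(2,2): S=58.4288. Δ = (V_up−V_dn)/(S_up−S_dn) = (44.9900−33.4200)/(72.4517−54.9231) = 0.6601. V = [p*·44.9900 + (1−p*)·33.4200]/1.18 = 36.1661. B = V − Δ·S = -2.4006.
(1,0): S=35.7200. Δ = (V_up−V_dn)/(S_up−S_dn) = (28.5559−29.9678)/(44.2928−33.5768) = -0.1318. V = [p*·28.5559 + (1−p*)·29.9678]/1.18 = 24.4392. B = V − Δ·S = 29.1455.
(1,1): S=47.1200. Δ = (V_up−V_dn)/(S_up−S_dn) = (36.1661−28.5559)/(58.4288−44.2928) = 0.5384. V = [p*·36.1661 + (1−p*)·28.5559]/1.18 = 29.3594. B = V − Δ·S = 3.9921.
(0,0): S=38.0000. Δ = (V_up−V_dn)/(S_up−S_dn) = (29.3594−24.4392)/(47.1200−35.7200) = 0.4316. V = [p*·29.3594 + (1−p*)·24.4392]/1.18 = 24.0469. B = V − Δ·S = 7.6464.
Root portfolio cost Δ·38+B reproduces V0=24.0469.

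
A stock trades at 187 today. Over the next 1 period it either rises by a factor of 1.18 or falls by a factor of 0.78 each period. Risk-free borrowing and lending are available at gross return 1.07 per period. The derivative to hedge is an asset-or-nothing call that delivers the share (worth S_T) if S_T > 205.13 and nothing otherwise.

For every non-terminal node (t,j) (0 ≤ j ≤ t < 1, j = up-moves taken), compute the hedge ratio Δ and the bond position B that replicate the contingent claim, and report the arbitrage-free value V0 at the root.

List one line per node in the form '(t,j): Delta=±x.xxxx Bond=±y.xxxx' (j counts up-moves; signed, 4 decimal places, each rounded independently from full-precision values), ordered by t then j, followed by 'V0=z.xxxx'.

(0,0): Delta=2.9500 Bond=-402.1374
V0=149.5126

Risk-neutral probability p* = (R−d)/(u−d) = (1.07−0.78)/(1.18−0.78) = 0.7250.
At expiry t=1: V(1,0)=0.0000, V(1,1)=220.6600
(0,0): S=187.0000. Δ = (V_up−V_dn)/(S_up−S_dn) = (220.6600−0.0000)/(220.6600−145.8600) = 2.9500. V = [p*·220.6600 + (1−p*)·0.0000]/1.07 = 149.5126. B = V − Δ·S = -402.1374.
Root portfolio cost Δ·187+B reproduces V0=149.5126.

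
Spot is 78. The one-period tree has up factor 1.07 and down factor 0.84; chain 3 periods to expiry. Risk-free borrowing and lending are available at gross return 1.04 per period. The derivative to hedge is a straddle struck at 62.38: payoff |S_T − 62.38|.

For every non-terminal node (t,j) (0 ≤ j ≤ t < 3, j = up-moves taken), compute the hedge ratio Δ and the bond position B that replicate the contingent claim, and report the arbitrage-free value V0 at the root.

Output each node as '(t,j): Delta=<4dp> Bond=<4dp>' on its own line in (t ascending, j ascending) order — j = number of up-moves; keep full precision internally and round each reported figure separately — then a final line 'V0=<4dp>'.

The replicating-portfolio and risk-neutral prices coincide; use p* = (1.04−0.84)/(1.07−0.84) = 0.8696 for the latter.
Terminal payoffs: V(3,0)=16.1491, V(3,1)=3.4906, V(3,2)=12.6338, V(3,3)=33.1734
Node (2,0) S=55.0368: V=(p*·3.4906+(1−p*)·16.1491)/1.04=4.9440; Δ=(3.4906−16.1491)/(58.8894−46.2309)=-1.0000; B=V−Δ·S=59.9808
Node (2,1) S=70.1064: V=(p*·12.6338+(1−p*)·3.4906)/1.04=11.0012; Δ=(12.6338−3.4906)/(75.0138−58.8894)=0.5670; B=V−Δ·S=-28.7519
Node (2,2) S=89.3022: V=(p*·33.1734+(1−p*)·12.6338)/1.04=29.3214; Δ=(33.1734−12.6338)/(95.5534−75.0138)=1.0000; B=V−Δ·S=-59.9808
Node (1,0) S=65.5200: V=(p*·11.0012+(1−p*)·4.9440)/1.04=9.8184; Δ=(11.0012−4.9440)/(70.1064−55.0368)=0.4020; B=V−Δ·S=-16.5174
Node (1,1) S=83.4600: V=(p*·29.3214+(1−p*)·11.0012)/1.04=25.8960; Δ=(29.3214−11.0012)/(89.3022−70.1064)=0.9544; B=V−Δ·S=-53.7572
Node (0,0) S=78.0000: V=(p*·25.8960+(1−p*)·9.8184)/1.04=22.8836; Δ=(25.8960−9.8184)/(83.4600−65.5200)=0.8962; B=V−Δ·S=-47.0190
Each (Δ,B) replicates both successor values, so the strategy is self-financing and V0 is arbitrage-free.

(0,0): Delta=0.8962 Bond=-47.0190
(1,0): Delta=0.4020 Bond=-16.5174
(1,1): Delta=0.9544 Bond=-53.7572
(2,0): Delta=-1.0000 Bond=59.9808
(2,1): Delta=0.5670 Bond=-28.7519
(2,2): Delta=1.0000 Bond=-59.9808
V0=22.8836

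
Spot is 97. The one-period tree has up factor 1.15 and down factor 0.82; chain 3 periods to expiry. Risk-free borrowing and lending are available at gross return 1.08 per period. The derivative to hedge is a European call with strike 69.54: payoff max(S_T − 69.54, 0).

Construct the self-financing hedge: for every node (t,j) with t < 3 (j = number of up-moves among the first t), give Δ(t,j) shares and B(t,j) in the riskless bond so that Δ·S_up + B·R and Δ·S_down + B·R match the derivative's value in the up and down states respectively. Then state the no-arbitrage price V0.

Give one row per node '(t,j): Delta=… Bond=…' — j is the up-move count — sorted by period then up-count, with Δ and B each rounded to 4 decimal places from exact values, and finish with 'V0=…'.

Risk-neutral probability p* = (R−d)/(u−d) = (1.08−0.82)/(1.15−0.82) = 0.7879.
Terminal payoffs: V(3,0)=0.0000, V(3,1)=5.4662, V(3,2)=35.6516, V(3,3)=77.9849
(2,0): S=65.2228. Δ = (V_up−V_dn)/(S_up−S_dn) = (5.4662−0.0000)/(75.0062−53.4827) = 0.2540. V = [p*·5.4662 + (1−p*)·0.0000]/1.08 = 3.9877. B = V − Δ·S = -12.5766.
(2,1): S=91.4710. Δ = (V_up−V_dn)/(S_up−S_dn) = (35.6516−5.4662)/(105.1916−75.0062) = 1.0000. V = [p*·35.6516 + (1−p*)·5.4662]/1.08 = 27.0821. B = V − Δ·S = -64.3889.
(2,2): S=128.2825. Δ = (V_up−V_dn)/(S_up−S_dn) = (77.9849−35.6516)/(147.5249−105.1916) = 1.0000. V = [p*·77.9849 + (1−p*)·35.6516]/1.08 = 63.8936. B = V − Δ·S = -64.3889.
(1,0): S=79.5400. Δ = (V_up−V_dn)/(S_up−S_dn) = (27.0821−3.9877)/(91.4710−65.2228) = 0.8798. V = [p*·27.0821 + (1−p*)·3.9877]/1.08 = 20.5401. B = V − Δ·S = -49.4430.
(1,1): S=111.5500. Δ = (V_up−V_dn)/(S_up−S_dn) = (63.8936−27.0821)/(128.2825−91.4710) = 1.0000. V = [p*·63.8936 + (1−p*)·27.0821]/1.08 = 51.9307. B = V − Δ·S = -59.6193.
(0,0): S=97.0000. Δ = (V_up−V_dn)/(S_up−S_dn) = (51.9307−20.5401)/(111.5500−79.5400) = 0.9806. V = [p*·51.9307 + (1−p*)·20.5401]/1.08 = 41.9186. B = V − Δ·S = -53.2044.
Each (Δ,B) replicates both successor values, so the strategy is self-financing and V0 is arbitrage-free.

(0,0): Delta=0.9806 Bond=-53.2044
(1,0): Delta=0.8798 Bond=-49.4430
(1,1): Delta=1.0000 Bond=-59.6193
(2,0): Delta=0.2540 Bond=-12.5766
(2,1): Delta=1.0000 Bond=-64.3889
(2,2): Delta=1.0000 Bond=-64.3889
V0=41.9186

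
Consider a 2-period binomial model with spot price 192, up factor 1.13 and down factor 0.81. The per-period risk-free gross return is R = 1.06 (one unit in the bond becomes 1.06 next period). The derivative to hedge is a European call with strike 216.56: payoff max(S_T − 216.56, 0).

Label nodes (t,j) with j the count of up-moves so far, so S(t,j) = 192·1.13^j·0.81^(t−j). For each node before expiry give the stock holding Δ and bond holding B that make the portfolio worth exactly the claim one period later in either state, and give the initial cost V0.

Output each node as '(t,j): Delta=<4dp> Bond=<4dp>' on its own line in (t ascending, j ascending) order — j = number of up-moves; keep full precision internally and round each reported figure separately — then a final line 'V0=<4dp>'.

(0,0): Delta=0.3431 Bond=-50.3445
(1,0): Delta=0.0000 Bond=0.0000
(1,1): Delta=0.4120 Bond=-68.3075
V0=15.5384

Risk-neutral probability p* = (R−d)/(u−d) = (1.06−0.81)/(1.13−0.81) = 0.7813.
Terminal payoffs: V(2,0)=0.0000, V(2,1)=0.0000, V(2,2)=28.6048
Node (1,0) S=155.5200: V=(p*·0.0000+(1−p*)·0.0000)/1.06=0.0000; Δ=(0.0000−0.0000)/(175.7376−125.9712)=0.0000; B=V−Δ·S=0.0000
Node (1,1) S=216.9600: V=(p*·28.6048+(1−p*)·0.0000)/1.06=21.0825; Δ=(28.6048−0.0000)/(245.1648−175.7376)=0.4120; B=V−Δ·S=-68.3075
Node (0,0) S=192.0000: V=(p*·21.0825+(1−p*)·0.0000)/1.06=15.5384; Δ=(21.0825−0.0000)/(216.9600−155.5200)=0.3431; B=V−Δ·S=-50.3445
Check: Δ(0,0)·S0 + B(0,0) = 15.5384 = V0.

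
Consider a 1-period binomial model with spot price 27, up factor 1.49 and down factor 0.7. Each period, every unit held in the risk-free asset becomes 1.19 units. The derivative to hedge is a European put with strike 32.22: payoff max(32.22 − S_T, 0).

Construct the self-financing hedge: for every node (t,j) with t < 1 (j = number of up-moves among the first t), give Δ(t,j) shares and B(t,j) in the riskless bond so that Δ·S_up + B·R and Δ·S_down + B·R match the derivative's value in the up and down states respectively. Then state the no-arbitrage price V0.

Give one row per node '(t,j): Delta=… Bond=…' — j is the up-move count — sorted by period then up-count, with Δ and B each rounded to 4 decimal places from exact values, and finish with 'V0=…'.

Since d<R<u, set p* = (R−d)/(u−d) = 0.6203; price each node as the discounted p*-expectation of its children.
Terminal payoffs: V(1,0)=13.3200, V(1,1)=0.0000
Node (0,0) S=27.0000: V=(p*·0.0000+(1−p*)·13.3200)/1.19=4.2506; Δ=(0.0000−13.3200)/(40.2300−18.9000)=-0.6245; B=V−Δ·S=21.1114
The time-0 hedge costs 4.2506, which is the no-arbitrage price.

(0,0): Delta=-0.6245 Bond=21.1114
V0=4.2506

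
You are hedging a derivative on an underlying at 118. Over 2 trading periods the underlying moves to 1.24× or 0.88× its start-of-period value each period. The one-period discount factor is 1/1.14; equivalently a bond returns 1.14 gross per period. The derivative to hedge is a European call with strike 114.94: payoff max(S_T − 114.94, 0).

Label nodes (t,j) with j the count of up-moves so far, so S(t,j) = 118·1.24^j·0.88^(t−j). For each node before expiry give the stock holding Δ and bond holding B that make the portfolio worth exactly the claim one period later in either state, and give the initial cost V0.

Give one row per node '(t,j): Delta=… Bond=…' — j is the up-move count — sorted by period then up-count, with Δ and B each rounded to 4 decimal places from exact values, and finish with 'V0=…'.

(0,0): Delta=0.8649 Bond=-71.0967
(1,0): Delta=0.3697 Bond=-29.6370
(1,1): Delta=1.0000 Bond=-100.8246
V0=30.9563

Risk-neutral probability p* = (R−d)/(u−d) = (1.14−0.88)/(1.24−0.88) = 0.7222.
Terminal values V(2,·): V(2,0)=0.0000, V(2,1)=13.8216, V(2,2)=66.4968
  t=1,j=0: stock 103.8400 → up 128.7616 (V=13.8216), down 91.3792 (V=0.0000). Price 8.7564; hedge Δ=0.3697, bond B=-29.6370.
  t=1,j=1: stock 146.3200 → up 181.4368 (V=66.4968), down 128.7616 (V=13.8216). Price 45.4954; hedge Δ=1.0000, bond B=-100.8246.
  t=0,j=0: stock 118.0000 → up 146.3200 (V=45.4954), down 103.8400 (V=8.7564). Price 30.9563; hedge Δ=0.8649, bond B=-71.0967.
The time-0 hedge costs 30.9563, which is the no-arbitrage price.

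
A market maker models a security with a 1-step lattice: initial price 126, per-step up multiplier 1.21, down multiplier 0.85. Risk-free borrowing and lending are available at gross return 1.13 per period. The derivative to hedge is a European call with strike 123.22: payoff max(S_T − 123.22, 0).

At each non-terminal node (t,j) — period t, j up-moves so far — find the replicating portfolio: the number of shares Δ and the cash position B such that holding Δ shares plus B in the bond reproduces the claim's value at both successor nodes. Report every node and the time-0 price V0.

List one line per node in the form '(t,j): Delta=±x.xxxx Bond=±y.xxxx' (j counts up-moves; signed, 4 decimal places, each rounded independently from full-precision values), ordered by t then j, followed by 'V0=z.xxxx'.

(0,0): Delta=0.6446 Bond=-61.0964
V0=20.1259

The replicating-portfolio and risk-neutral prices coincide; use p* = (1.13−0.85)/(1.21−0.85) = 0.7778 for the latter.
Payoff layer (t=1): V(1,0)=0.0000, V(1,1)=29.2400
(0,0): S=126.0000. Δ = (V_up−V_dn)/(S_up−S_dn) = (29.2400−0.0000)/(152.4600−107.1000) = 0.6446. V = [p*·29.2400 + (1−p*)·0.0000]/1.13 = 20.1259. B = V − Δ·S = -61.0964.
The time-0 hedge costs 20.1259, which is the no-arbitrage price.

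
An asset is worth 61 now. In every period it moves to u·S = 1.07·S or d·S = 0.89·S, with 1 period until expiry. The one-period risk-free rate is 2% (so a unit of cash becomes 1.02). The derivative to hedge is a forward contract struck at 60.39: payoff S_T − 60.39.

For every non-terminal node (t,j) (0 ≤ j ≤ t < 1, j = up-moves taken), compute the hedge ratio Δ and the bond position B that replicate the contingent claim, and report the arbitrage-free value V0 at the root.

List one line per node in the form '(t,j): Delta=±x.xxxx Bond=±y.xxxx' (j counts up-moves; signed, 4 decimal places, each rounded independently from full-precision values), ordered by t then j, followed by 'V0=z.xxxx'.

(0,0): Delta=1.0000 Bond=-59.2059
V0=1.7941

The replicating-portfolio and risk-neutral prices coincide; use p* = (1.02−0.89)/(1.07−0.89) = 0.7222 for the latter.
Payoff layer (t=1): V(1,0)=-6.1000, V(1,1)=4.8800
  t=0,j=0: stock 61.0000 → up 65.2700 (V=4.8800), down 54.2900 (V=-6.1000). Price 1.7941; hedge Δ=1.0000, bond B=-59.2059.
Self-financing check: at every node Δ·S+B equals the discounted successor values.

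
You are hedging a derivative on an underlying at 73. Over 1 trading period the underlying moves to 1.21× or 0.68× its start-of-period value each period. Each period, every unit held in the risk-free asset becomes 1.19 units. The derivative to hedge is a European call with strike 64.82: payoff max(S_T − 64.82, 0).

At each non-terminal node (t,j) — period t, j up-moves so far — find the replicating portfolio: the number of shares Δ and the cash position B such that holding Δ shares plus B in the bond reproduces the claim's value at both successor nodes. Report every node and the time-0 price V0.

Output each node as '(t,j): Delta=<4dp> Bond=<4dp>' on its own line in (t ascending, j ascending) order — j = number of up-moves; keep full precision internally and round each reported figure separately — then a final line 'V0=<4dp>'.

(0,0): Delta=0.6077 Bond=-25.3477
V0=19.0108

No-arbitrage ⇒ martingale measure with p* = (R−d)/(u−d) = 0.9623.
Terminal payoffs: V(1,0)=0.0000, V(1,1)=23.5100
(0,0): S=73.0000. Δ = (V_up−V_dn)/(S_up−S_dn) = (23.5100−0.0000)/(88.3300−49.6400) = 0.6077. V = [p*·23.5100 + (1−p*)·0.0000]/1.19 = 19.0108. B = V − Δ·S = -25.3477.
Self-financing check: at every node Δ·S+B equals the discounted successor values.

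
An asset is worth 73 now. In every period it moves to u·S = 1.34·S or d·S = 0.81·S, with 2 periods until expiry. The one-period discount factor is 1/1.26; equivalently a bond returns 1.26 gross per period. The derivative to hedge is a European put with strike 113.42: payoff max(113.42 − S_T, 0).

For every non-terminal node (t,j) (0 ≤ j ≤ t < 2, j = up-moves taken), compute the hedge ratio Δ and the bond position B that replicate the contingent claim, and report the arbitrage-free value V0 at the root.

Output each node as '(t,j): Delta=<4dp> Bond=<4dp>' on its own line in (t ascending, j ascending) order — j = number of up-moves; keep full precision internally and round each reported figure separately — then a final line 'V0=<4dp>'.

(0,0): Delta=-0.6924 Bond=57.0079
(1,0): Delta=-1.0000 Bond=90.0159
(1,1): Delta=-0.6594 Bond=68.5968
V0=6.4597

No-arbitrage ⇒ martingale measure with p* = (R−d)/(u−d) = 0.8491.
Terminal values V(2,·): V(2,0)=65.5247, V(2,1)=34.1858, V(2,2)=0.0000
(1,0): S=59.1300. Δ = (V_up−V_dn)/(S_up−S_dn) = (34.1858−65.5247)/(79.2342−47.8953) = -1.0000. V = [p*·34.1858 + (1−p*)·65.5247]/1.26 = 30.8859. B = V − Δ·S = 90.0159.
(1,1): S=97.8200. Δ = (V_up−V_dn)/(S_up−S_dn) = (0.0000−34.1858)/(131.0788−79.2342) = -0.6594. V = [p*·0.0000 + (1−p*)·34.1858]/1.26 = 4.0953. B = V − Δ·S = 68.5968.
(0,0): S=73.0000. Δ = (V_up−V_dn)/(S_up−S_dn) = (4.0953−30.8859)/(97.8200−59.1300) = -0.6924. V = [p*·4.0953 + (1−p*)·30.8859]/1.26 = 6.4597. B = V − Δ·S = 57.0079.
Self-financing check: at every node Δ·S+B equals the discounted successor values.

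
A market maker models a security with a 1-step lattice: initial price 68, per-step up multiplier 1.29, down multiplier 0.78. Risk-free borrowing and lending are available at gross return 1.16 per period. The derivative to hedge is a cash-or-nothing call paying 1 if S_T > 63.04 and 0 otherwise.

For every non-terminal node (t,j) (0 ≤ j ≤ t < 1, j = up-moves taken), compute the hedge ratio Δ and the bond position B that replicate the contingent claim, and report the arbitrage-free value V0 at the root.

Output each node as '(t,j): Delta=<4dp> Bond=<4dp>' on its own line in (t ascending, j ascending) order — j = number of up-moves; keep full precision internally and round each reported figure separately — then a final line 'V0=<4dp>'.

No-arbitrage ⇒ martingale measure with p* = (R−d)/(u−d) = 0.7451.
At expiry t=1: V(1,0)=0.0000, V(1,1)=1.0000
(0,0): S=68.0000. Δ = (V_up−V_dn)/(S_up−S_dn) = (1.0000−0.0000)/(87.7200−53.0400) = 0.0288. V = [p*·1.0000 + (1−p*)·0.0000]/1.16 = 0.6423. B = V − Δ·S = -1.3185.
Check: Δ(0,0)·S0 + B(0,0) = 0.6423 = V0.

(0,0): Delta=0.0288 Bond=-1.3185
V0=0.6423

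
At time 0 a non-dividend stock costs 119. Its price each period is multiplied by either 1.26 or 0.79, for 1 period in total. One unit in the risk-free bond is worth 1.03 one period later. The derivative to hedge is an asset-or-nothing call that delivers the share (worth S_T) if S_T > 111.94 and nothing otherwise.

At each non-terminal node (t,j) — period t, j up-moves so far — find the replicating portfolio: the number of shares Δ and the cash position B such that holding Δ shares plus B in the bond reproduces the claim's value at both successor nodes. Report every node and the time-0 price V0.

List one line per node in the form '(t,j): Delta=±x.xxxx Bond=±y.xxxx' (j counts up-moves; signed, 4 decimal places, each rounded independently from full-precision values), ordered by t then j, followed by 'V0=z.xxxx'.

Risk-neutral probability p* = (R−d)/(u−d) = (1.03−0.79)/(1.26−0.79) = 0.5106.
At expiry t=1: V(1,0)=0.0000, V(1,1)=149.9400
(0,0): S=119.0000. Δ = (V_up−V_dn)/(S_up−S_dn) = (149.9400−0.0000)/(149.9400−94.0100) = 2.6809. V = [p*·149.9400 + (1−p*)·0.0000]/1.03 = 74.3351. B = V − Δ·S = -244.6862.
Root portfolio cost Δ·119+B reproduces V0=74.3351.

(0,0): Delta=2.6809 Bond=-244.6862
V0=74.3351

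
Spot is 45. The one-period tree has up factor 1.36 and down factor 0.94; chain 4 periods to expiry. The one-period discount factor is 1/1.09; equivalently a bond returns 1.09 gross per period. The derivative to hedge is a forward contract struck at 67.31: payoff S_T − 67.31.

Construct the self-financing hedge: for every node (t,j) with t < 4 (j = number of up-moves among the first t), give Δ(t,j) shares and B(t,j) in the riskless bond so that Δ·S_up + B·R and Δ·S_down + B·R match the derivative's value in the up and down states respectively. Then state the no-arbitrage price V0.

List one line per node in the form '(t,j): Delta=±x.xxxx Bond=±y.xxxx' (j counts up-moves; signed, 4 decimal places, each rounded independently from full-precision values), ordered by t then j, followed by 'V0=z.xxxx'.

Since d<R<u, set p* = (R−d)/(u−d) = 0.3571; price each node as the discounted p*-expectation of its children.
Payoff layer (t=4): V(4,0)=-32.1763, V(4,1)=-16.4783, V(4,2)=6.2338, V(4,3)=39.0938, V(4,4)=86.6359
  t=3,j=0: stock 37.3763 → up 50.8317 (V=-16.4783), down 35.1337 (V=-32.1763). Price -24.3760; hedge Δ=1.0000, bond B=-61.7523.
  t=3,j=1: stock 54.0763 → up 73.5438 (V=6.2338), down 50.8317 (V=-16.4783). Price -7.6760; hedge Δ=1.0000, bond B=-61.7523.
  t=3,j=2: stock 78.2381 → up 106.4038 (V=39.0938), down 73.5438 (V=6.2338). Price 16.4858; hedge Δ=1.0000, bond B=-61.7523.
  t=3,j=3: stock 113.1955 → up 153.9459 (V=86.6359), down 106.4038 (V=39.0938). Price 51.4432; hedge Δ=1.0000, bond B=-61.7523.
  t=2,j=0: stock 39.7620 → up 54.0763 (V=-7.6760), down 37.3763 (V=-24.3760). Price -16.8915; hedge Δ=1.0000, bond B=-56.6535.
  t=2,j=1: stock 57.5280 → up 78.2381 (V=16.4858), down 54.0763 (V=-7.6760). Price 0.8745; hedge Δ=1.0000, bond B=-56.6535.
  t=2,j=2: stock 83.2320 → up 113.1955 (V=51.4432), down 78.2381 (V=16.4858). Price 26.5785; hedge Δ=1.0000, bond B=-56.6535.
  t=1,j=0: stock 42.3000 → up 57.5280 (V=0.8745), down 39.7620 (V=-16.8915). Price -9.6757; hedge Δ=1.0000, bond B=-51.9757.
  t=1,j=1: stock 61.2000 → up 83.2320 (V=26.5785), down 57.5280 (V=0.8745). Price 9.2243; hedge Δ=1.0000, bond B=-51.9757.
  t=0,j=0: stock 45.0000 → up 61.2000 (V=9.2243), down 42.3000 (V=-9.6757). Price -2.6841; hedge Δ=1.0000, bond B=-47.6841.
The time-0 hedge costs -2.6841, which is the no-arbitrage price.

(0,0): Delta=1.0000 Bond=-47.6841
(1,0): Delta=1.0000 Bond=-51.9757
(1,1): Delta=1.0000 Bond=-51.9757
(2,0): Delta=1.0000 Bond=-56.6535
(2,1): Delta=1.0000 Bond=-56.6535
(2,2): Delta=1.0000 Bond=-56.6535
(3,0): Delta=1.0000 Bond=-61.7523
(3,1): Delta=1.0000 Bond=-61.7523
(3,2): Delta=1.0000 Bond=-61.7523
(3,3): Delta=1.0000 Bond=-61.7523
V0=-2.6841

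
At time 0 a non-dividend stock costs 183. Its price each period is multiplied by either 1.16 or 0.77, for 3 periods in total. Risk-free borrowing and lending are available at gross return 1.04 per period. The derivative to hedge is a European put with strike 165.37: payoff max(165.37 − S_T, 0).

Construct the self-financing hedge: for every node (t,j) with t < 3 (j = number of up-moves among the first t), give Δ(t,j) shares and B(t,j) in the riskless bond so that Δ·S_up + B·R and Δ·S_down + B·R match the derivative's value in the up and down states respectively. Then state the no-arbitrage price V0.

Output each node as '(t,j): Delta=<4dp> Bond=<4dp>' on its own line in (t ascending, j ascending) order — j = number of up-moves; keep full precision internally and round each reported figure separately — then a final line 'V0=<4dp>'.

The replicating-portfolio and risk-neutral prices coincide; use p* = (1.04−0.77)/(1.16−0.77) = 0.6923 for the latter.
Payoff layer (t=3): V(3,0)=81.8245, V(3,1)=39.5092, V(3,2)=0.0000, V(3,3)=0.0000
(2,0): S=108.5007. Δ = (V_up−V_dn)/(S_up−S_dn) = (39.5092−81.8245)/(125.8608−83.5455) = -1.0000. V = [p*·39.5092 + (1−p*)·81.8245]/1.04 = 50.5089. B = V − Δ·S = 159.0096.
(2,1): S=163.4556. Δ = (V_up−V_dn)/(S_up−S_dn) = (0.0000−39.5092)/(189.6085−125.8608) = -0.6198. V = [p*·0.0000 + (1−p*)·39.5092]/1.04 = 11.6891. B = V − Δ·S = 112.9947.
(2,2): S=246.2448. Δ = (V_up−V_dn)/(S_up−S_dn) = (0.0000−0.0000)/(285.6440−189.6085) = 0.0000. V = [p*·0.0000 + (1−p*)·0.0000]/1.04 = 0.0000. B = V − Δ·S = 0.0000.
(1,0): S=140.9100. Δ = (V_up−V_dn)/(S_up−S_dn) = (11.6891−50.5089)/(163.4556−108.5007) = -0.7064. V = [p*·11.6891 + (1−p*)·50.5089]/1.04 = 22.7247. B = V − Δ·S = 122.2626.
(1,1): S=212.2800. Δ = (V_up−V_dn)/(S_up−S_dn) = (0.0000−11.6891)/(246.2448−163.4556) = -0.1412. V = [p*·0.0000 + (1−p*)·11.6891]/1.04 = 3.4583. B = V − Δ·S = 33.4304.
(0,0): S=183.0000. Δ = (V_up−V_dn)/(S_up−S_dn) = (3.4583−22.7247)/(212.2800−140.9100) = -0.2700. V = [p*·3.4583 + (1−p*)·22.7247]/1.04 = 9.0254. B = V − Δ·S = 58.4263.
The time-0 hedge costs 9.0254, which is the no-arbitrage price.

(0,0): Delta=-0.2700 Bond=58.4263
(1,0): Delta=-0.7064 Bond=122.2626
(1,1): Delta=-0.1412 Bond=33.4304
(2,0): Delta=-1.0000 Bond=159.0096
(2,1): Delta=-0.6198 Bond=112.9947
(2,2): Delta=0.0000 Bond=0.0000
V0=9.0254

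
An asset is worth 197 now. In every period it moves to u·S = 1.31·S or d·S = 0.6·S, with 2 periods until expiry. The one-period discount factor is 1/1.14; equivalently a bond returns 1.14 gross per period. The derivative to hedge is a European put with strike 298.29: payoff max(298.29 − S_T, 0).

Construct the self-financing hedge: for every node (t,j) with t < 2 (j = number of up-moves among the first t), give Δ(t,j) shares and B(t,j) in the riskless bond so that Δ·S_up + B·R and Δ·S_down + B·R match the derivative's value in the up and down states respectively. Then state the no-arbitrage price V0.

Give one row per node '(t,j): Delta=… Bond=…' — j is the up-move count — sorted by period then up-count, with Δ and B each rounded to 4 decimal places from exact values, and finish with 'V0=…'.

Risk-neutral probability p* = (R−d)/(u−d) = (1.14−0.6)/(1.31−0.6) = 0.7606.
Terminal values V(2,·): V(2,0)=227.3700, V(2,1)=143.4480, V(2,2)=0.0000
(1,0): S=118.2000. Δ = (V_up−V_dn)/(S_up−S_dn) = (143.4480−227.3700)/(154.8420−70.9200) = -1.0000. V = [p*·143.4480 + (1−p*)·227.3700]/1.14 = 143.4579. B = V − Δ·S = 261.6579.
(1,1): S=258.0700. Δ = (V_up−V_dn)/(S_up−S_dn) = (0.0000−143.4480)/(338.0717−154.8420) = -0.7829. V = [p*·0.0000 + (1−p*)·143.4480]/1.14 = 30.1287. B = V − Δ·S = 232.1681.
(0,0): S=197.0000. Δ = (V_up−V_dn)/(S_up−S_dn) = (30.1287−143.4579)/(258.0700−118.2000) = -0.8102. V = [p*·30.1287 + (1−p*)·143.4579]/1.14 = 50.2314. B = V − Δ·S = 209.8500.
The time-0 hedge costs 50.2314, which is the no-arbitrage price.

(0,0): Delta=-0.8102 Bond=209.8500
(1,0): Delta=-1.0000 Bond=261.6579
(1,1): Delta=-0.7829 Bond=232.1681
V0=50.2314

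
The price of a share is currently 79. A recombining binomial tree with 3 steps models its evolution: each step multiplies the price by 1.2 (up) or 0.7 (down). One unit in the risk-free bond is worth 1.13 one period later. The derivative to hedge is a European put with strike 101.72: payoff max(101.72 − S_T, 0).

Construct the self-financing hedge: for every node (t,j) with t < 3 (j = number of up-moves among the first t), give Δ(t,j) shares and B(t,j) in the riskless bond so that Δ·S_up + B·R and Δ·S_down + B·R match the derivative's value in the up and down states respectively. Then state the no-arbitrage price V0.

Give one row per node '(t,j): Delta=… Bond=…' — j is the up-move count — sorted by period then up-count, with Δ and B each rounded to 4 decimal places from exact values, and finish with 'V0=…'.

No-arbitrage ⇒ martingale measure with p* = (R−d)/(u−d) = 0.8600.
At expiry t=3: V(3,0)=74.6230, V(3,1)=55.2680, V(3,2)=22.0880, V(3,3)=0.0000
Node (2,0) S=38.7100: V=(p*·55.2680+(1−p*)·74.6230)/1.13=51.3077; Δ=(55.2680−74.6230)/(46.4520−27.0970)=-1.0000; B=V−Δ·S=90.0177
Node (2,1) S=66.3600: V=(p*·22.0880+(1−p*)·55.2680)/1.13=23.6577; Δ=(22.0880−55.2680)/(79.6320−46.4520)=-1.0000; B=V−Δ·S=90.0177
Node (2,2) S=113.7600: V=(p*·0.0000+(1−p*)·22.0880)/1.13=2.7366; Δ=(0.0000−22.0880)/(136.5120−79.6320)=-0.3883; B=V−Δ·S=46.9126
Node (1,0) S=55.3000: V=(p*·23.6577+(1−p*)·51.3077)/1.13=24.3617; Δ=(23.6577−51.3077)/(66.3600−38.7100)=-1.0000; B=V−Δ·S=79.6617
Node (1,1) S=94.8000: V=(p*·2.7366+(1−p*)·23.6577)/1.13=5.0137; Δ=(2.7366−23.6577)/(113.7600−66.3600)=-0.4414; B=V−Δ·S=46.8560
Node (0,0) S=79.0000: V=(p*·5.0137+(1−p*)·24.3617)/1.13=6.8340; Δ=(5.0137−24.3617)/(94.8000−55.3000)=-0.4898; B=V−Δ·S=45.5299
Check: Δ(0,0)·S0 + B(0,0) = 6.8340 = V0.

(0,0): Delta=-0.4898 Bond=45.5299
(1,0): Delta=-1.0000 Bond=79.6617
(1,1): Delta=-0.4414 Bond=46.8560
(2,0): Delta=-1.0000 Bond=90.0177
(2,1): Delta=-1.0000 Bond=90.0177
(2,2): Delta=-0.3883 Bond=46.9126
V0=6.8340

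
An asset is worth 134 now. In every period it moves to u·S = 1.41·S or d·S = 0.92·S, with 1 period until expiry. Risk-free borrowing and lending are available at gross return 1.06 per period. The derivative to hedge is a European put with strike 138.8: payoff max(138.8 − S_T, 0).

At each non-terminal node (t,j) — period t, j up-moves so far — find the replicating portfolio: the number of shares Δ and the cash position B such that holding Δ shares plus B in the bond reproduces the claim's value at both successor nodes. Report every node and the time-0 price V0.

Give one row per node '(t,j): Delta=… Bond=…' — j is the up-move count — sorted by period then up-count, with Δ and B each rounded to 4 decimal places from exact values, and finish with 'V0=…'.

Under the risk-neutral measure, an up-move has probability p* = (R−d)/(u−d) = 0.2857 and values discount at R = 1.06.
At expiry t=1: V(1,0)=15.5200, V(1,1)=0.0000
Node (0,0) S=134.0000: V=(p*·0.0000+(1−p*)·15.5200)/1.06=10.4582; Δ=(0.0000−15.5200)/(188.9400−123.2800)=-0.2364; B=V−Δ·S=42.1317
Each (Δ,B) replicates both successor values, so the strategy is self-financing and V0 is arbitrage-free.

(0,0): Delta=-0.2364 Bond=42.1317
V0=10.4582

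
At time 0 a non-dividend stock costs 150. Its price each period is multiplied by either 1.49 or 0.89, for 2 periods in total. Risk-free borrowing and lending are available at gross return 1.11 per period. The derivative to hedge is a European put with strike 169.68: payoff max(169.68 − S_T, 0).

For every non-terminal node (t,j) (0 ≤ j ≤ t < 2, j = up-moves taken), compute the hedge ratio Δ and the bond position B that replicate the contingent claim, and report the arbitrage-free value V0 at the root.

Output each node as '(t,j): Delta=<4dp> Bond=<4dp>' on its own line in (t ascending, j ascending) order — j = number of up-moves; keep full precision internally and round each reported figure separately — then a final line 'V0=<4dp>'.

(0,0): Delta=-0.3225 Bond=64.9293
(1,0): Delta=-0.6350 Bond=113.7971
(1,1): Delta=0.0000 Bond=0.0000
V0=16.5591

No-arbitrage ⇒ martingale measure with p* = (R−d)/(u−d) = 0.3667.
At expiry t=2: V(2,0)=50.8650, V(2,1)=0.0000, V(2,2)=0.0000
  t=1,j=0: stock 133.5000 → up 198.9150 (V=0.0000), down 118.8150 (V=50.8650). Price 29.0221; hedge Δ=-0.6350, bond B=113.7971.
  t=1,j=1: stock 223.5000 → up 333.0150 (V=0.0000), down 198.9150 (V=0.0000). Price 0.0000; hedge Δ=0.0000, bond B=0.0000.
  t=0,j=0: stock 150.0000 → up 223.5000 (V=0.0000), down 133.5000 (V=29.0221). Price 16.5591; hedge Δ=-0.3225, bond B=64.9293.
Each (Δ,B) replicates both successor values, so the strategy is self-financing and V0 is arbitrage-free.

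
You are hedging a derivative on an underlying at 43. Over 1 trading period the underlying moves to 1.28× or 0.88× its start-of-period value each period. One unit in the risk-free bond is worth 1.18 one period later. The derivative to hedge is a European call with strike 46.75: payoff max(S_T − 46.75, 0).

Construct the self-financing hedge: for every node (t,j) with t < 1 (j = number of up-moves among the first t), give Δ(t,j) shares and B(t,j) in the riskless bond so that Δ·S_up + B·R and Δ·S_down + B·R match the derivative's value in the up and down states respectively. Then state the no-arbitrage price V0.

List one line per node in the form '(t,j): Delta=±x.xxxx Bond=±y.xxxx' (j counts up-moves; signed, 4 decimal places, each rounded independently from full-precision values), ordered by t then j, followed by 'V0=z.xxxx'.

(0,0): Delta=0.4820 Bond=-15.4559
V0=5.2691

The replicating-portfolio and risk-neutral prices coincide; use p* = (1.18−0.88)/(1.28−0.88) = 0.7500 for the latter.
At expiry t=1: V(1,0)=0.0000, V(1,1)=8.2900
  t=0,j=0: stock 43.0000 → up 55.0400 (V=8.2900), down 37.8400 (V=0.0000). Price 5.2691; hedge Δ=0.4820, bond B=-15.4559.
Root portfolio cost Δ·43+B reproduces V0=5.2691.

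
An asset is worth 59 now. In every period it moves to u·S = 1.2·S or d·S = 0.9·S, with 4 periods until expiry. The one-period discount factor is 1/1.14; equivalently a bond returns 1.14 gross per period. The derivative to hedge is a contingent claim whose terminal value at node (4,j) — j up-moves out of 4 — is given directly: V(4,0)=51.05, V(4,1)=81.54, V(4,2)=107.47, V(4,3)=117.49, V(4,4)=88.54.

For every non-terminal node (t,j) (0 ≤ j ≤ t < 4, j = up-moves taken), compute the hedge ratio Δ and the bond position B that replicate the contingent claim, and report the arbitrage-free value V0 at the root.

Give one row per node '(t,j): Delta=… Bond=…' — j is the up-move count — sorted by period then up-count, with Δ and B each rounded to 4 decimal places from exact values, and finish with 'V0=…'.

(0,0): Delta=-0.3143 Bond=79.5662
(1,0): Delta=0.7695 Bond=33.1584
(1,1): Delta=-0.5175 Bond=105.0923
(2,0): Delta=1.6423 Bond=-3.9120
(2,1): Delta=0.6058 Bond=48.2287
(2,2): Delta=-0.7281 Bond=137.6993
(3,0): Delta=2.3630 Bond=-35.4561
(3,1): Delta=1.5072 Bond=3.2895
(3,2): Delta=0.4368 Bond=67.9035
(3,3): Delta=-0.9465 Bond=179.2456
V0=61.0236

Since d<R<u, set p* = (R−d)/(u−d) = 0.8000; price each node as the discounted p*-expectation of its children.
Terminal payoffs: V(4,0)=51.0500, V(4,1)=81.5400, V(4,2)=107.4700, V(4,3)=117.4900, V(4,4)=88.5400
Node (3,0) S=43.0110: V=(p*·81.5400+(1−p*)·51.0500)/1.14=66.1772; Δ=(81.5400−51.0500)/(51.6132−38.7099)=2.3630; B=V−Δ·S=-35.4561
Node (3,1) S=57.3480: V=(p*·107.4700+(1−p*)·81.5400)/1.14=89.7228; Δ=(107.4700−81.5400)/(68.8176−51.6132)=1.5072; B=V−Δ·S=3.2895
Node (3,2) S=76.4640: V=(p*·117.4900+(1−p*)·107.4700)/1.14=101.3035; Δ=(117.4900−107.4700)/(91.7568−68.8176)=0.4368; B=V−Δ·S=67.9035
Node (3,3) S=101.9520: V=(p*·88.5400+(1−p*)·117.4900)/1.14=82.7456; Δ=(88.5400−117.4900)/(122.3424−91.7568)=-0.9465; B=V−Δ·S=179.2456
Node (2,0) S=47.7900: V=(p*·89.7228+(1−p*)·66.1772)/1.14=74.5734; Δ=(89.7228−66.1772)/(57.3480−43.0110)=1.6423; B=V−Δ·S=-3.9120
Node (2,1) S=63.7200: V=(p*·101.3035+(1−p*)·89.7228)/1.14=86.8310; Δ=(101.3035−89.7228)/(76.4640−57.3480)=0.6058; B=V−Δ·S=48.2287
Node (2,2) S=84.9600: V=(p*·82.7456+(1−p*)·101.3035)/1.14=75.8396; Δ=(82.7456−101.3035)/(101.9520−76.4640)=-0.7281; B=V−Δ·S=137.6993
Node (1,0) S=53.1000: V=(p*·86.8310+(1−p*)·74.5734)/1.14=74.0171; Δ=(86.8310−74.5734)/(63.7200−47.7900)=0.7695; B=V−Δ·S=33.1584
Node (1,1) S=70.8000: V=(p*·75.8396+(1−p*)·86.8310)/1.14=68.4543; Δ=(75.8396−86.8310)/(84.9600−63.7200)=-0.5175; B=V−Δ·S=105.0923
Node (0,0) S=59.0000: V=(p*·68.4543+(1−p*)·74.0171)/1.14=61.0236; Δ=(68.4543−74.0171)/(70.8000−53.1000)=-0.3143; B=V−Δ·S=79.5662
The time-0 hedge costs 61.0236, which is the no-arbitrage price.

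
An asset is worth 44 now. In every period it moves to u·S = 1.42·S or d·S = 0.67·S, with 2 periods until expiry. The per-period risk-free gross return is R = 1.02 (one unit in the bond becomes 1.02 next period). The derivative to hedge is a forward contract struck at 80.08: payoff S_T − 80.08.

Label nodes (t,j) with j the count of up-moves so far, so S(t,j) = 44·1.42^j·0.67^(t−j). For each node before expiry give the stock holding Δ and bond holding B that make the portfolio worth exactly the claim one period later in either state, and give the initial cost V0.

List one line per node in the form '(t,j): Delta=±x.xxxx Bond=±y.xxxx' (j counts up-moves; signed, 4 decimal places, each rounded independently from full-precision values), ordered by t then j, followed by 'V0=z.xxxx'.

(0,0): Delta=1.0000 Bond=-76.9704
(1,0): Delta=1.0000 Bond=-78.5098
(1,1): Delta=1.0000 Bond=-78.5098
V0=-32.9704

Under the risk-neutral measure, an up-move has probability p* = (R−d)/(u−d) = 0.4667 and values discount at R = 1.02.
At expiry t=2: V(2,0)=-60.3284, V(2,1)=-38.2184, V(2,2)=8.6416
Node (1,0) S=29.4800: V=(p*·-38.2184+(1−p*)·-60.3284)/1.02=-49.0298; Δ=(-38.2184−-60.3284)/(41.8616−19.7516)=1.0000; B=V−Δ·S=-78.5098
Node (1,1) S=62.4800: V=(p*·8.6416+(1−p*)·-38.2184)/1.02=-16.0298; Δ=(8.6416−-38.2184)/(88.7216−41.8616)=1.0000; B=V−Δ·S=-78.5098
Node (0,0) S=44.0000: V=(p*·-16.0298+(1−p*)·-49.0298)/1.02=-32.9704; Δ=(-16.0298−-49.0298)/(62.4800−29.4800)=1.0000; B=V−Δ·S=-76.9704
Self-financing check: at every node Δ·S+B equals the discounted successor values.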